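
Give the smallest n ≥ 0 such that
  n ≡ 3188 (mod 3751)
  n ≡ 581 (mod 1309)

198240

Combine the congruences pairwise.
gcd(3751, 1309) = 11 and 11 | (581 − 3188), so the pair is consistent; merging gives n ≡ 198240 (mod 446369), where 446369 = lcm(3751, 1309).
The solution is unique modulo lcm(3751, 1309) = 446369.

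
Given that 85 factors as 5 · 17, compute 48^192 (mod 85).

Mod 5: 48 ≡ 3; since 4 | 192, by Fermat 3^192 ≡ 1 (mod 5).
Mod 17: 48 ≡ 14; since 16 | 192, by Fermat 14^192 ≡ 1 (mod 17).
Combine by CRT: x ≡ 1 (mod 5), x ≡ 1 (mod 17) ⇒ x ≡ 1 (mod 85).

1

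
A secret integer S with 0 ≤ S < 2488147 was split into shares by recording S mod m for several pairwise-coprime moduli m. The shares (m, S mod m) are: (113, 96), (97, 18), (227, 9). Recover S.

1379261

From S ≡ 96 (mod 113) write S = 96 + 113t. Substituting into S ≡ 18 (mod 97) gives 113t ≡ 19 (mod 97), and since 16⁻¹ ≡ 91 (mod 97), t ≡ 80. Hence S ≡ 96 + 113·80 = 9136 (mod 10961).
From S ≡ 9136 (mod 10961) write S = 9136 + 10961t. Substituting into S ≡ 9 (mod 227) gives 10961t ≡ 180 (mod 227), and since 65⁻¹ ≡ 7 (mod 227), t ≡ 125. Hence S ≡ 9136 + 10961·125 = 1379261 (mod 2488147).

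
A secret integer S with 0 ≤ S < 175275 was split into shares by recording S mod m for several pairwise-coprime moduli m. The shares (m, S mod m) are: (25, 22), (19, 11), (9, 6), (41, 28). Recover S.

142872

The moduli are pairwise coprime; N = 25·19·9·41 = 175275.
N/25 = 7011; 7011 ≡ 11 (mod 25); 11·16 ≡ 1, so inverse 16.
N/19 = 9225; 9225 ≡ 10 (mod 19); 10·2 ≡ 1, so inverse 2.
N/9 = 19475; 19475 ≡ 8 (mod 9); 8·8 ≡ 1, so inverse 8.
N/41 = 4275; 4275 ≡ 11 (mod 41); 11·15 ≡ 1, so inverse 15.
S ≡ 22·7011·16 + 11·9225·2 + 6·19475·8 + 28·4275·15 = 5401122.
5401122 mod 175275 = 142872.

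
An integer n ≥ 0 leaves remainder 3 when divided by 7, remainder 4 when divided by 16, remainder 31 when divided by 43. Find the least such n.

From n ≡ 3 (mod 7) write n = 3 + 7t. Substituting into n ≡ 4 (mod 16) gives 7t ≡ 1 (mod 16), and since 7⁻¹ ≡ 7 (mod 16), t ≡ 7. Hence n ≡ 3 + 7·7 = 52 (mod 112).
From n ≡ 52 (mod 112) write n = 52 + 112t. Substituting into n ≡ 31 (mod 43) gives 112t ≡ 22 (mod 43), and since 26⁻¹ ≡ 5 (mod 43), t ≡ 24. Hence n ≡ 52 + 112·24 = 2740 (mod 4816).

2740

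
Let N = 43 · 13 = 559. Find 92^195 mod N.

Mod 43: 92 ≡ 6; by Fermat, exponent reduces to 195 mod 42 = 27; 6^27 ≡ 1 (mod 43).
Mod 13: 92 ≡ 1; by Fermat, exponent reduces to 195 mod 12 = 3; 1^3 ≡ 1 (mod 13).
Combine by CRT: x ≡ 1 (mod 43), x ≡ 1 (mod 13) ⇒ x ≡ 1 (mod 559).

1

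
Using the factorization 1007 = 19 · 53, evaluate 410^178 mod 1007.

695

Mod 19: 410 ≡ 11; by Fermat, exponent reduces to 178 mod 18 = 16; 11^16 ≡ 11 (mod 19).
Mod 53: 410 ≡ 39; by Fermat, exponent reduces to 178 mod 52 = 22; 39^22 ≡ 6 (mod 53).
Combine by CRT: x ≡ 11 (mod 19), x ≡ 6 (mod 53) ⇒ x ≡ 695 (mod 1007).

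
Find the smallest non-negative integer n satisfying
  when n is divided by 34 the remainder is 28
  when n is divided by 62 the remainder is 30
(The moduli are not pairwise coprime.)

gcd(34, 62) = 2 and 2 | (30 − 28), so the pair is consistent; merging gives n ≡ 402 (mod 1054), where 1054 = lcm(34, 62).
The solution is unique modulo lcm(34, 62) = 1054.

402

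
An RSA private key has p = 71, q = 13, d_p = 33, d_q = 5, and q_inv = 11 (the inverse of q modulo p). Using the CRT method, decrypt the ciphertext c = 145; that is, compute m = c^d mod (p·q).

m₁ = c^(d_p) mod p: c ≡ 3 (mod 71), and 3^33 mod 71 = 8.
m₂ = c^(d_q) mod q: c ≡ 2 (mod 13), and 2^5 mod 13 = 6.
h = q_inv·(m₁ − m₂) mod p = 11·(8 − 6) mod 71 = 22.
m = m₂ + h·q = 6 + 22·13 = 292.

292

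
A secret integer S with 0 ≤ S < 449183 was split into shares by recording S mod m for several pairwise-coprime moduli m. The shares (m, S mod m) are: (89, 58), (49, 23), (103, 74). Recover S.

361398

From S ≡ 58 (mod 89) write S = 58 + 89t. Substituting into S ≡ 23 (mod 49) gives 89t ≡ 14 (mod 49), and since 40⁻¹ ≡ 38 (mod 49), t ≡ 42. Hence S ≡ 58 + 89·42 = 3796 (mod 4361).
From S ≡ 3796 (mod 4361) write S = 3796 + 4361t. Substituting into S ≡ 74 (mod 103) gives 4361t ≡ 89 (mod 103), and since 35⁻¹ ≡ 53 (mod 103), t ≡ 82. Hence S ≡ 3796 + 4361·82 = 361398 (mod 449183).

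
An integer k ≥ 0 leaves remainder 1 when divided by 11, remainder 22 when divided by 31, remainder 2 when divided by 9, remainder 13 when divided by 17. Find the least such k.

From k ≡ 1 (mod 11) write k = 1 + 11t. Substituting into k ≡ 22 (mod 31) gives 11t ≡ 21 (mod 31), and since 11⁻¹ ≡ 17 (mod 31), t ≡ 16. Hence k ≡ 1 + 11·16 = 177 (mod 341).
From k ≡ 177 (mod 341) write k = 177 + 341t. Substituting into k ≡ 2 (mod 9) gives 341t ≡ 5 (mod 9), and since 8⁻¹ ≡ 8 (mod 9), t ≡ 4. Hence k ≡ 177 + 341·4 = 1541 (mod 3069).
From k ≡ 1541 (mod 3069) write k = 1541 + 3069t. Substituting into k ≡ 13 (mod 17) gives 3069t ≡ 2 (mod 17), and since 9⁻¹ ≡ 2 (mod 17), t ≡ 4. Hence k ≡ 1541 + 3069·4 = 13817 (mod 52173).

13817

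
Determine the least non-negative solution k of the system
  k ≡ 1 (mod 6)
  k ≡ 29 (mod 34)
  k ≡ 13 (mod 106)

gcd(6, 34) = 2 and 2 | (29 − 1), so the pair is consistent; merging gives k ≡ 97 (mod 102), where 102 = lcm(6, 34).
gcd(102, 106) = 2 and 2 | (13 − 97), so the pair is consistent; merging gives k ≡ 2239 (mod 5406), where 5406 = lcm(102, 106).
The solution is unique modulo lcm(6, 34, 106) = 5406.

2239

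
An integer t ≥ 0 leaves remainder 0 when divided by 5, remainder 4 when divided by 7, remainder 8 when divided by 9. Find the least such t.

The moduli are pairwise coprime; N = 5·7·9 = 315.
N/5 = 63; 63 ≡ 3 (mod 5); 3·2 ≡ 1, so inverse 2.
N/7 = 45; 45 ≡ 3 (mod 7); 3·5 ≡ 1, so inverse 5.
N/9 = 35; 35 ≡ 8 (mod 9); 8·8 ≡ 1, so inverse 8.
t ≡ 0·63·2 + 4·45·5 + 8·35·8 = 3140.
3140 mod 315 = 305.

305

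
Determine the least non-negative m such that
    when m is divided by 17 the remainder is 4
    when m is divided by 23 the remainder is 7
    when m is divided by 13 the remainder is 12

Combine the congruences pairwise.
From m ≡ 4 (mod 17) write m = 4 + 17t. Substituting into m ≡ 7 (mod 23) gives 17t ≡ 3 (mod 23), and since 17⁻¹ ≡ 19 (mod 23), t ≡ 11. Hence m ≡ 4 + 17·11 = 191 (mod 391).
From m ≡ 191 (mod 391) write m = 191 + 391t. Substituting into m ≡ 12 (mod 13) gives 391t ≡ 3 (mod 13), and since 1⁻¹ ≡ 1 (mod 13), t ≡ 3. Hence m ≡ 191 + 391·3 = 1364 (mod 5083).

1364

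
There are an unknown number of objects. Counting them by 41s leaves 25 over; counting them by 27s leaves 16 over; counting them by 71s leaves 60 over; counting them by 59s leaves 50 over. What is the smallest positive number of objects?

The moduli are pairwise coprime; M = 41·27·71·59 = 4637223.
M/41 = 113103; 113103 ≡ 25 (mod 41); 25·23 ≡ 1, so inverse 23.
M/27 = 171749; 171749 ≡ 2 (mod 27); 2·14 ≡ 1, so inverse 14.
M/71 = 65313; 65313 ≡ 64 (mod 71); 64·10 ≡ 1, so inverse 10.
M/59 = 78597; 78597 ≡ 9 (mod 59); 9·46 ≡ 1, so inverse 46.
N ≡ 25·113103·23 + 16·171749·14 + 60·65313·10 + 50·78597·46 = 323466901.
323466901 mod 4637223 = 3498514.

3498514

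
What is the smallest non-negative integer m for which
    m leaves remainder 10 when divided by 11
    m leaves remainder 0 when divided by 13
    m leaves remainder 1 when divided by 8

The moduli are pairwise coprime; N = 11·13·8 = 1144.
N/11 = 104; 104 ≡ 5 (mod 11); 5·9 ≡ 1, so inverse 9.
N/13 = 88; 88 ≡ 10 (mod 13); 10·4 ≡ 1, so inverse 4.
N/8 = 143; 143 ≡ 7 (mod 8); 7·7 ≡ 1, so inverse 7.
m ≡ 10·104·9 + 0·88·4 + 1·143·7 = 10361.
10361 mod 1144 = 65.

65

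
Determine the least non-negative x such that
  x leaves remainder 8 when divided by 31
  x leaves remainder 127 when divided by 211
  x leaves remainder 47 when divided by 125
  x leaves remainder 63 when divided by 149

From x ≡ 8 (mod 31) write x = 8 + 31t. Substituting into x ≡ 127 (mod 211) gives 31t ≡ 119 (mod 211), and since 31⁻¹ ≡ 177 (mod 211), t ≡ 174. Hence x ≡ 8 + 31·174 = 5402 (mod 6541).
From x ≡ 5402 (mod 6541) write x = 5402 + 6541t. Substituting into x ≡ 47 (mod 125) gives 6541t ≡ 20 (mod 125), and since 41⁻¹ ≡ 61 (mod 125), t ≡ 95. Hence x ≡ 5402 + 6541·95 = 626797 (mod 817625).
From x ≡ 626797 (mod 817625) write x = 626797 + 817625t. Substituting into x ≡ 63 (mod 149) gives 817625t ≡ 109 (mod 149), and since 62⁻¹ ≡ 137 (mod 149), t ≡ 33. Hence x ≡ 626797 + 817625·33 = 27608422 (mod 121826125).

27608422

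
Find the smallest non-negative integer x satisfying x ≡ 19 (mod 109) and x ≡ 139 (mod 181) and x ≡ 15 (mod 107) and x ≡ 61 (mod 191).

37379716

The moduli are pairwise coprime; N = 109·181·107·191 = 403201573.
N/109 = 3699097; 3699097 ≡ 73 (mod 109); 73·3 ≡ 1, so inverse 3.
N/181 = 2227633; 2227633 ≡ 66 (mod 181); 66·96 ≡ 1, so inverse 96.
N/107 = 3768239; 3768239 ≡ 20 (mod 107); 20·91 ≡ 1, so inverse 91.
N/191 = 2111003; 2111003 ≡ 71 (mod 191); 71·113 ≡ 1, so inverse 113.
x ≡ 19·3699097·3 + 139·2227633·96 + 15·3768239·91 + 61·2111003·113 = 49631173195.
49631173195 mod 403201573 = 37379716.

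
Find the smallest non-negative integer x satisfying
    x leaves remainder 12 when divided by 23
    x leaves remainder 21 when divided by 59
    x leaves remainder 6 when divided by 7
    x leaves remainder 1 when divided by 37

204574

Combine the congruences pairwise.
From x ≡ 12 (mod 23) write x = 12 + 23t. Substituting into x ≡ 21 (mod 59) gives 23t ≡ 9 (mod 59), and since 23⁻¹ ≡ 18 (mod 59), t ≡ 44. Hence x ≡ 12 + 23·44 = 1024 (mod 1357).
From x ≡ 1024 (mod 1357) write x = 1024 + 1357t. Substituting into x ≡ 6 (mod 7) gives 1357t ≡ 4 (mod 7), and since 6⁻¹ ≡ 6 (mod 7), t ≡ 3. Hence x ≡ 1024 + 1357·3 = 5095 (mod 9499).
From x ≡ 5095 (mod 9499) write x = 5095 + 9499t. Substituting into x ≡ 1 (mod 37) gives 9499t ≡ 12 (mod 37), and since 27⁻¹ ≡ 11 (mod 37), t ≡ 21. Hence x ≡ 5095 + 9499·21 = 204574 (mod 351463).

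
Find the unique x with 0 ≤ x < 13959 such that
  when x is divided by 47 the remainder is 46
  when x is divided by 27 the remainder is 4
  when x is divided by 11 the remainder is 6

The moduli are pairwise coprime; N = 47·27·11 = 13959.
N/47 = 297; 297 ≡ 15 (mod 47); 15·22 ≡ 1, so inverse 22.
N/27 = 517; 517 ≡ 4 (mod 27); 4·7 ≡ 1, so inverse 7.
N/11 = 1269; 1269 ≡ 4 (mod 11); 4·3 ≡ 1, so inverse 3.
x ≡ 46·297·22 + 4·517·7 + 6·1269·3 = 337882.
337882 mod 13959 = 2866.

2866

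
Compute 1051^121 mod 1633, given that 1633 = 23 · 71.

1335

Mod 23: 1051 ≡ 16; by Fermat, exponent reduces to 121 mod 22 = 11; 16^11 ≡ 1 (mod 23).
Mod 71: 1051 ≡ 57; by Fermat, exponent reduces to 121 mod 70 = 51; 57^51 ≡ 57 (mod 71).
Combine by CRT: x ≡ 1 (mod 23), x ≡ 57 (mod 71) ⇒ x ≡ 1335 (mod 1633).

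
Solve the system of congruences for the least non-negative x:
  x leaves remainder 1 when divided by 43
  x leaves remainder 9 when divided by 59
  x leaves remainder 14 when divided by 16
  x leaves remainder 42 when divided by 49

686238

The moduli are pairwise coprime; N = 43·59·16·49 = 1989008.
N/43 = 46256; 46256 ≡ 31 (mod 43); 31·25 ≡ 1, so inverse 25.
N/59 = 33712; 33712 ≡ 23 (mod 59); 23·18 ≡ 1, so inverse 18.
N/16 = 124313; 124313 ≡ 9 (mod 16); 9·9 ≡ 1, so inverse 9.
N/49 = 40592; 40592 ≡ 20 (mod 49); 20·27 ≡ 1, so inverse 27.
x ≡ 1·46256·25 + 9·33712·18 + 14·124313·9 + 42·40592·27 = 68312510.
68312510 mod 1989008 = 686238.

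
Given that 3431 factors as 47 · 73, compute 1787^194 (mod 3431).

Mod 47: 1787 ≡ 1; by Fermat, exponent reduces to 194 mod 46 = 10; 1^10 ≡ 1 (mod 47).
Mod 73: 1787 ≡ 35; by Fermat, exponent reduces to 194 mod 72 = 50; 35^50 ≡ 71 (mod 73).
Combine by CRT: x ≡ 1 (mod 47), x ≡ 71 (mod 73) ⇒ x ≡ 1458 (mod 3431).

1458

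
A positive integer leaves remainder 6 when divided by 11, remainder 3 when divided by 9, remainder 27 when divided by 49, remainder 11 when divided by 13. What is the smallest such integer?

Combine the congruences pairwise.
From k ≡ 6 (mod 11) write k = 6 + 11t. Substituting into k ≡ 3 (mod 9) gives 11t ≡ 6 (mod 9), and since 2⁻¹ ≡ 5 (mod 9), t ≡ 3. Hence k ≡ 6 + 11·3 = 39 (mod 99).
From k ≡ 39 (mod 99) write k = 39 + 99t. Substituting into k ≡ 27 (mod 49) gives 99t ≡ 37 (mod 49), and since 1⁻¹ ≡ 1 (mod 49), t ≡ 37. Hence k ≡ 39 + 99·37 = 3702 (mod 4851).
From k ≡ 3702 (mod 4851) write k = 3702 + 4851t. Substituting into k ≡ 11 (mod 13) gives 4851t ≡ 1 (mod 13), and since 2⁻¹ ≡ 7 (mod 13), t ≡ 7. Hence k ≡ 3702 + 4851·7 = 37659 (mod 63063).

37659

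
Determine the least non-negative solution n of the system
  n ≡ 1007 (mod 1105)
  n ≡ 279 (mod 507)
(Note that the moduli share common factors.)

35262

Combine the congruences pairwise.
gcd(1105, 507) = 13 and 13 | (279 − 1007), so the pair is consistent; merging gives n ≡ 35262 (mod 43095), where 43095 = lcm(1105, 507).
The solution is unique modulo lcm(1105, 507) = 43095.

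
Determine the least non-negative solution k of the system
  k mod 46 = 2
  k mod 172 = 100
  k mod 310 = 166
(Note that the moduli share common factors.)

gcd(46, 172) = 2 and 2 | (100 − 2), so the pair is consistent; merging gives k ≡ 2164 (mod 3956), where 3956 = lcm(46, 172).
gcd(3956, 310) = 2 and 2 | (166 − 2164), so the pair is consistent; merging gives k ≡ 108976 (mod 613180), where 613180 = lcm(3956, 310).
The solution is unique modulo lcm(46, 172, 310) = 613180.

108976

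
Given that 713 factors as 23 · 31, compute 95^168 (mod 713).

349

Mod 23: 95 ≡ 3; by Fermat, exponent reduces to 168 mod 22 = 14; 3^14 ≡ 4 (mod 23).
Mod 31: 95 ≡ 2; by Fermat, exponent reduces to 168 mod 30 = 18; 2^18 ≡ 8 (mod 31).
Combine by CRT: x ≡ 4 (mod 23), x ≡ 8 (mod 31) ⇒ x ≡ 349 (mod 713).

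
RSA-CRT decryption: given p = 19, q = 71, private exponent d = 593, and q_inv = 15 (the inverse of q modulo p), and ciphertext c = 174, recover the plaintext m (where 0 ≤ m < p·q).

d_p = d mod (p−1) = 593 mod 18 = 17; d_q = d mod (q−1) = 33.
m₁ = c^(d_p) mod p: c ≡ 3 (mod 19), and 3^17 mod 19 = 13.
m₂ = c^(d_q) mod q: c ≡ 32 (mod 71), and 32^33 mod 71 = 45.
h = q_inv·(m₁ − m₂) mod p = 15·(13 − 45) mod 19 = 14.
m = m₂ + h·q = 45 + 14·71 = 1039.

1039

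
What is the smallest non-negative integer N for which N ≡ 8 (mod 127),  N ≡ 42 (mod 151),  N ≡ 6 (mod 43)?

573540

From N ≡ 8 (mod 127) write N = 8 + 127t. Substituting into N ≡ 42 (mod 151) gives 127t ≡ 34 (mod 151), and since 127⁻¹ ≡ 44 (mod 151), t ≡ 137. Hence N ≡ 8 + 127·137 = 17407 (mod 19177).
From N ≡ 17407 (mod 19177) write N = 17407 + 19177t. Substituting into N ≡ 6 (mod 43) gives 19177t ≡ 14 (mod 43), and since 42⁻¹ ≡ 42 (mod 43), t ≡ 29. Hence N ≡ 17407 + 19177·29 = 573540 (mod 824611).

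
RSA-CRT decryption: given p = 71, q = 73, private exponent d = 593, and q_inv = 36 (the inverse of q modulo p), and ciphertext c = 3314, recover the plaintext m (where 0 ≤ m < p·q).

3712

d_p = d mod (p−1) = 593 mod 70 = 33; d_q = d mod (q−1) = 17.
m₁ = c^(d_p) mod p: c ≡ 48 (mod 71), and 48^33 mod 71 = 20.
m₂ = c^(d_q) mod q: c ≡ 29 (mod 73), and 29^17 mod 73 = 62.
h = q_inv·(m₁ − m₂) mod p = 36·(20 − 62) mod 71 = 50.
m = m₂ + h·q = 62 + 50·73 = 3712.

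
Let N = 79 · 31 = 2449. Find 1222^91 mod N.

261

Mod 79: 1222 ≡ 37; by Fermat, exponent reduces to 91 mod 78 = 13; 37^13 ≡ 24 (mod 79).
Mod 31: 1222 ≡ 13; by Fermat, exponent reduces to 91 mod 30 = 1; 13^1 ≡ 13 (mod 31).
Combine by CRT: x ≡ 24 (mod 79), x ≡ 13 (mod 31) ⇒ x ≡ 261 (mod 2449).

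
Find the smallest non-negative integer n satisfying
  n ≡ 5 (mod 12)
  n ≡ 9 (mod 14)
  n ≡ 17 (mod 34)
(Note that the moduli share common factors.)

1241

Combine the congruences pairwise.
gcd(12, 14) = 2 and 2 | (9 − 5), so the pair is consistent; merging gives n ≡ 65 (mod 84), where 84 = lcm(12, 14).
gcd(84, 34) = 2 and 2 | (17 − 65), so the pair is consistent; merging gives n ≡ 1241 (mod 1428), where 1428 = lcm(84, 34).
The solution is unique modulo lcm(12, 14, 34) = 1428.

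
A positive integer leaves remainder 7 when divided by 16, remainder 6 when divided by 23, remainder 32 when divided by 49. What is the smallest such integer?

8999

The moduli are pairwise coprime; N = 16·23·49 = 18032.
N/16 = 1127; 1127 ≡ 7 (mod 16); 7·7 ≡ 1, so inverse 7.
N/23 = 784; 784 ≡ 2 (mod 23); 2·12 ≡ 1, so inverse 12.
N/49 = 368; 368 ≡ 25 (mod 49); 25·2 ≡ 1, so inverse 2.
m ≡ 7·1127·7 + 6·784·12 + 32·368·2 = 135223.
135223 mod 18032 = 8999.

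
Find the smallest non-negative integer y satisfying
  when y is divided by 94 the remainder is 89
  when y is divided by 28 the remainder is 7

371

gcd(94, 28) = 2 and 2 | (7 − 89), so the pair is consistent; merging gives y ≡ 371 (mod 1316), where 1316 = lcm(94, 28).
The solution is unique modulo lcm(94, 28) = 1316.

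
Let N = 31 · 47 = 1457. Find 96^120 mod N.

Mod 31: 96 ≡ 3; since 30 | 120, by Fermat 3^120 ≡ 1 (mod 31).
Mod 47: 96 ≡ 2; by Fermat, exponent reduces to 120 mod 46 = 28; 2^28 ≡ 32 (mod 47).
Combine by CRT: x ≡ 1 (mod 31), x ≡ 32 (mod 47) ⇒ x ≡ 32 (mod 1457).

32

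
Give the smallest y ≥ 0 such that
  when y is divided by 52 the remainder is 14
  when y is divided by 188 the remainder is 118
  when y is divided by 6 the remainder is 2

gcd(52, 188) = 4 and 4 | (118 − 14), so the pair is consistent; merging gives y ≡ 118 (mod 2444), where 2444 = lcm(52, 188).
gcd(2444, 6) = 2 and 2 | (2 − 118), so the pair is consistent; merging gives y ≡ 5006 (mod 7332), where 7332 = lcm(2444, 6).
The solution is unique modulo lcm(52, 188, 6) = 7332.

5006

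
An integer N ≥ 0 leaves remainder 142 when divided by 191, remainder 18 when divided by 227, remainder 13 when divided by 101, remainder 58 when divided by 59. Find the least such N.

79377832

From N ≡ 142 (mod 191) write N = 142 + 191t. Substituting into N ≡ 18 (mod 227) gives 191t ≡ 103 (mod 227), and since 191⁻¹ ≡ 145 (mod 227), t ≡ 180. Hence N ≡ 142 + 191·180 = 34522 (mod 43357).
From N ≡ 34522 (mod 43357) write N = 34522 + 43357t. Substituting into N ≡ 13 (mod 101) gives 43357t ≡ 33 (mod 101), and since 28⁻¹ ≡ 83 (mod 101), t ≡ 12. Hence N ≡ 34522 + 43357·12 = 554806 (mod 4379057).
From N ≡ 554806 (mod 4379057) write N = 554806 + 4379057t. Substituting into N ≡ 58 (mod 59) gives 4379057t ≡ 29 (mod 59), and since 18⁻¹ ≡ 23 (mod 59), t ≡ 18. Hence N ≡ 554806 + 4379057·18 = 79377832 (mod 258364363).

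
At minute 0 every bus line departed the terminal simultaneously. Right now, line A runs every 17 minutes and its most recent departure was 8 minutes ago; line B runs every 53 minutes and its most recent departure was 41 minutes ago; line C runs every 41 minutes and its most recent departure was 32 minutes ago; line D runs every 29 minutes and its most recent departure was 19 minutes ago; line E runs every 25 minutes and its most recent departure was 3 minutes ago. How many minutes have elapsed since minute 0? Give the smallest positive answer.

The moduli are pairwise coprime; N = 17·53·41·29·25 = 26782225.
N/17 = 1575425; 1575425 ≡ 1 (mod 17), inverse 1.
N/53 = 505325; 505325 ≡ 23 (mod 53); 23·30 ≡ 1, so inverse 30.
N/41 = 653225; 653225 ≡ 13 (mod 41); 13·19 ≡ 1, so inverse 19.
N/29 = 923525; 923525 ≡ 20 (mod 29); 20·16 ≡ 1, so inverse 16.
N/25 = 1071289; 1071289 ≡ 14 (mod 25); 14·9 ≡ 1, so inverse 9.
t ≡ 8·1575425·1 + 41·505325·30 + 32·653225·19 + 19·923525·16 + 3·1071289·9 = 1340990353.
1340990353 mod 26782225 = 1879103.

1879103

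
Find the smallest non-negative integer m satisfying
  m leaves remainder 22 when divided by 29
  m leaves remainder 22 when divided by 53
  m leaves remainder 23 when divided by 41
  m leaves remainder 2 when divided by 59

564101

From m ≡ 22 (mod 29) write m = 22 + 29t. Substituting into m ≡ 22 (mod 53) gives 29t ≡ 0 (mod 53), and since 29⁻¹ ≡ 11 (mod 53), t ≡ 0. Hence m ≡ 22 + 29·0 = 22 (mod 1537).
From m ≡ 22 (mod 1537) write m = 22 + 1537t. Substituting into m ≡ 23 (mod 41) gives 1537t ≡ 1 (mod 41), and since 20⁻¹ ≡ 39 (mod 41), t ≡ 39. Hence m ≡ 22 + 1537·39 = 59965 (mod 63017).
From m ≡ 59965 (mod 63017) write m = 59965 + 63017t. Substituting into m ≡ 2 (mod 59) gives 63017t ≡ 40 (mod 59), and since 5⁻¹ ≡ 12 (mod 59), t ≡ 8. Hence m ≡ 59965 + 63017·8 = 564101 (mod 3718003).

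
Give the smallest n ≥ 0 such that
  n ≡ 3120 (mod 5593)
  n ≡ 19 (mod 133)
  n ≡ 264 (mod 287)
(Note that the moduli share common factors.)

Combine the congruences pairwise.
gcd(5593, 133) = 7 and 7 | (19 − 3120), so the pair is consistent; merging gives n ≡ 75829 (mod 106267), where 106267 = lcm(5593, 133).
gcd(106267, 287) = 7 and 7 | (264 − 75829), so the pair is consistent; merging gives n ≡ 2732504 (mod 4356947), where 4356947 = lcm(106267, 287).
The solution is unique modulo lcm(5593, 133, 287) = 4356947.

2732504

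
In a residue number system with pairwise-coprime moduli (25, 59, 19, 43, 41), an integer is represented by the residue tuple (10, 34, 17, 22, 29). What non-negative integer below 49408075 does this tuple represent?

198510

Combine the congruences pairwise.
From x ≡ 10 (mod 25) write x = 10 + 25t. Substituting into x ≡ 34 (mod 59) gives 25t ≡ 24 (mod 59), and since 25⁻¹ ≡ 26 (mod 59), t ≡ 34. Hence x ≡ 10 + 25·34 = 860 (mod 1475).
From x ≡ 860 (mod 1475) write x = 860 + 1475t. Substituting into x ≡ 17 (mod 19) gives 1475t ≡ 12 (mod 19), and since 12⁻¹ ≡ 8 (mod 19), t ≡ 1. Hence x ≡ 860 + 1475·1 = 2335 (mod 28025).
From x ≡ 2335 (mod 28025) write x = 2335 + 28025t. Substituting into x ≡ 22 (mod 43) gives 28025t ≡ 9 (mod 43), and since 32⁻¹ ≡ 39 (mod 43), t ≡ 7. Hence x ≡ 2335 + 28025·7 = 198510 (mod 1205075).
From x ≡ 198510 (mod 1205075) write x = 198510 + 1205075t. Substituting into x ≡ 29 (mod 41) gives 1205075t ≡ 0 (mod 41), and since 3⁻¹ ≡ 14 (mod 41), t ≡ 0. Hence x ≡ 198510 + 1205075·0 = 198510 (mod 49408075).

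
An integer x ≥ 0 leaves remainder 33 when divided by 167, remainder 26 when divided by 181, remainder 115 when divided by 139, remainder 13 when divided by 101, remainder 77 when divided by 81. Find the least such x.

19114209815

From x ≡ 33 (mod 167) write x = 33 + 167t. Substituting into x ≡ 26 (mod 181) gives 167t ≡ 174 (mod 181), and since 167⁻¹ ≡ 168 (mod 181), t ≡ 91. Hence x ≡ 33 + 167·91 = 15230 (mod 30227).
From x ≡ 15230 (mod 30227) write x = 15230 + 30227t. Substituting into x ≡ 115 (mod 139) gives 30227t ≡ 36 (mod 139), and since 64⁻¹ ≡ 63 (mod 139), t ≡ 44. Hence x ≡ 15230 + 30227·44 = 1345218 (mod 4201553).
From x ≡ 1345218 (mod 4201553) write x = 1345218 + 4201553t. Substituting into x ≡ 13 (mod 101) gives 4201553t ≡ 14 (mod 101), and since 54⁻¹ ≡ 58 (mod 101), t ≡ 4. Hence x ≡ 1345218 + 4201553·4 = 18151430 (mod 424356853).
From x ≡ 18151430 (mod 424356853) write x = 18151430 + 424356853t. Substituting into x ≡ 77 (mod 81) gives 424356853t ≡ 18 (mod 81), and since 40⁻¹ ≡ 79 (mod 81), t ≡ 45. Hence x ≡ 18151430 + 424356853·45 = 19114209815 (mod 34372905093).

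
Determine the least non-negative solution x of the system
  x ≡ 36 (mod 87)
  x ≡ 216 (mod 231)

Combine the congruences pairwise.
gcd(87, 231) = 3 and 3 | (216 − 36), so the pair is consistent; merging gives x ≡ 1602 (mod 6699), where 6699 = lcm(87, 231).
The solution is unique modulo lcm(87, 231) = 6699.

1602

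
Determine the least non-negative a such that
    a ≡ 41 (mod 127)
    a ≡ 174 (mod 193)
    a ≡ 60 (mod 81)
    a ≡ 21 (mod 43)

Combine the congruences pairwise.
From a ≡ 41 (mod 127) write a = 41 + 127t. Substituting into a ≡ 174 (mod 193) gives 127t ≡ 133 (mod 193), and since 127⁻¹ ≡ 38 (mod 193), t ≡ 36. Hence a ≡ 41 + 127·36 = 4613 (mod 24511).
From a ≡ 4613 (mod 24511) write a = 4613 + 24511t. Substituting into a ≡ 60 (mod 81) gives 24511t ≡ 64 (mod 81), and since 49⁻¹ ≡ 43 (mod 81), t ≡ 79. Hence a ≡ 4613 + 24511·79 = 1940982 (mod 1985391).
From a ≡ 1940982 (mod 1985391) write a = 1940982 + 1985391t. Substituting into a ≡ 21 (mod 43) gives 1985391t ≡ 16 (mod 43), and since 38⁻¹ ≡ 17 (mod 43), t ≡ 14. Hence a ≡ 1940982 + 1985391·14 = 29736456 (mod 85371813).

29736456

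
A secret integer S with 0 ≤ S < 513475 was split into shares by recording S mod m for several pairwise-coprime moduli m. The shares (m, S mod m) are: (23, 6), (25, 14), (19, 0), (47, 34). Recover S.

394364

The moduli are pairwise coprime; N = 23·25·19·47 = 513475.
N/23 = 22325; 22325 ≡ 15 (mod 23); 15·20 ≡ 1, so inverse 20.
N/25 = 20539; 20539 ≡ 14 (mod 25); 14·9 ≡ 1, so inverse 9.
N/19 = 27025; 27025 ≡ 7 (mod 19); 7·11 ≡ 1, so inverse 11.
N/47 = 10925; 10925 ≡ 21 (mod 47); 21·9 ≡ 1, so inverse 9.
S ≡ 6·22325·20 + 14·20539·9 + 0·27025·11 + 34·10925·9 = 8609964.
8609964 mod 513475 = 394364.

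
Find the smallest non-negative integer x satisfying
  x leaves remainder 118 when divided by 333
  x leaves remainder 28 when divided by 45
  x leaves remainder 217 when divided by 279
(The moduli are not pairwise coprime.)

33418

gcd(333, 45) = 9 and 9 | (28 − 118), so the pair is consistent; merging gives x ≡ 118 (mod 1665), where 1665 = lcm(333, 45).
gcd(1665, 279) = 9 and 9 | (217 − 118), so the pair is consistent; merging gives x ≡ 33418 (mod 51615), where 51615 = lcm(1665, 279).
The solution is unique modulo lcm(333, 45, 279) = 51615.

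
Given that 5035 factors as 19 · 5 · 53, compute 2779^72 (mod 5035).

Mod 19: 2779 ≡ 5; since 18 | 72, by Fermat 5^72 ≡ 1 (mod 19).
Mod 5: 2779 ≡ 4; since 4 | 72, by Fermat 4^72 ≡ 1 (mod 5).
Mod 53: 2779 ≡ 23; by Fermat, exponent reduces to 72 mod 52 = 20; 23^20 ≡ 1 (mod 53).
Combine by CRT: x ≡ 1 (mod 19), x ≡ 1 (mod 5), x ≡ 1 (mod 53) ⇒ x ≡ 1 (mod 5035).

1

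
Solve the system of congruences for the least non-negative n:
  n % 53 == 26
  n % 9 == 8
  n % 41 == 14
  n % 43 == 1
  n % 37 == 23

17918531

Combine the congruences pairwise.
From n ≡ 26 (mod 53) write n = 26 + 53t. Substituting into n ≡ 8 (mod 9) gives 53t ≡ 0 (mod 9), and since 8⁻¹ ≡ 8 (mod 9), t ≡ 0. Hence n ≡ 26 + 53·0 = 26 (mod 477).
From n ≡ 26 (mod 477) write n = 26 + 477t. Substituting into n ≡ 14 (mod 41) gives 477t ≡ 29 (mod 41), and since 26⁻¹ ≡ 30 (mod 41), t ≡ 9. Hence n ≡ 26 + 477·9 = 4319 (mod 19557).
From n ≡ 4319 (mod 19557) write n = 4319 + 19557t. Substituting into n ≡ 1 (mod 43) gives 19557t ≡ 25 (mod 43), and since 35⁻¹ ≡ 16 (mod 43), t ≡ 13. Hence n ≡ 4319 + 19557·13 = 258560 (mod 840951).
From n ≡ 258560 (mod 840951) write n = 258560 + 840951t. Substituting into n ≡ 23 (mod 37) gives 840951t ≡ 19 (mod 37), and since 15⁻¹ ≡ 5 (mod 37), t ≡ 21. Hence n ≡ 258560 + 840951·21 = 17918531 (mod 31115187).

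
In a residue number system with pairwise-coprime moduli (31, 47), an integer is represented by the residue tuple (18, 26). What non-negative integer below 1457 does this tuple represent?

From x ≡ 18 (mod 31) write x = 18 + 31t. Substituting into x ≡ 26 (mod 47) gives 31t ≡ 8 (mod 47), and since 31⁻¹ ≡ 44 (mod 47), t ≡ 23. Hence x ≡ 18 + 31·23 = 731 (mod 1457).

731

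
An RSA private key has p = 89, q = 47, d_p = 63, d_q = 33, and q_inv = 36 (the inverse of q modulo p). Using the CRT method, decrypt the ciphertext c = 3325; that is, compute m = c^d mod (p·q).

m₁ = c^(d_p) mod p: c ≡ 32 (mod 89), and 32^63 mod 89 = 39.
m₂ = c^(d_q) mod q: c ≡ 35 (mod 47), and 35^33 mod 47 = 39.
h = q_inv·(m₁ − m₂) mod p = 36·(39 − 39) mod 89 = 0.
m = m₂ + h·q = 39 + 0·47 = 39.

39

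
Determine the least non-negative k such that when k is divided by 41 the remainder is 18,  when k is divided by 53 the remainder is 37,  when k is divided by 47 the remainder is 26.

The moduli are pairwise coprime; N = 41·53·47 = 102131.
N/41 = 2491; 2491 ≡ 31 (mod 41); 31·4 ≡ 1, so inverse 4.
N/53 = 1927; 1927 ≡ 19 (mod 53); 19·14 ≡ 1, so inverse 14.
N/47 = 2173; 2173 ≡ 11 (mod 47); 11·30 ≡ 1, so inverse 30.
k ≡ 18·2491·4 + 37·1927·14 + 26·2173·30 = 2872478.
2872478 mod 102131 = 12810.

12810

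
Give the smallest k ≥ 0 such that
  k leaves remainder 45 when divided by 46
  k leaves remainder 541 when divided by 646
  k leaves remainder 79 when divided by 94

404937

gcd(46, 646) = 2 and 2 | (541 − 45), so the pair is consistent; merging gives k ≡ 3771 (mod 14858), where 14858 = lcm(46, 646).
gcd(14858, 94) = 2 and 2 | (79 − 3771), so the pair is consistent; merging gives k ≡ 404937 (mod 698326), where 698326 = lcm(14858, 94).
The solution is unique modulo lcm(46, 646, 94) = 698326.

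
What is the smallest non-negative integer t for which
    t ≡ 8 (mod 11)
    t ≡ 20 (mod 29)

From t ≡ 8 (mod 11) write t = 8 + 11s. Substituting into t ≡ 20 (mod 29) gives 11s ≡ 12 (mod 29), and since 11⁻¹ ≡ 8 (mod 29), s ≡ 9. Hence t ≡ 8 + 11·9 = 107 (mod 319).

107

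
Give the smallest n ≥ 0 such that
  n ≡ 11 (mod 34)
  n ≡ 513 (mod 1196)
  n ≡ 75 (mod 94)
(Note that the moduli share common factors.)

232537

Combine the congruences pairwise.
gcd(34, 1196) = 2 and 2 | (513 − 11), so the pair is consistent; merging gives n ≡ 8885 (mod 20332), where 20332 = lcm(34, 1196).
gcd(20332, 94) = 2 and 2 | (75 − 8885), so the pair is consistent; merging gives n ≡ 232537 (mod 955604), where 955604 = lcm(20332, 94).
The solution is unique modulo lcm(34, 1196, 94) = 955604.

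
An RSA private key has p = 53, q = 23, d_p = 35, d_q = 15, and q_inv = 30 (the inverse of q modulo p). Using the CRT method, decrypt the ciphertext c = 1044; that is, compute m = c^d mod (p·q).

m₁ = c^(d_p) mod p: c ≡ 37 (mod 53), and 37^35 mod 53 = 17.
m₂ = c^(d_q) mod q: c ≡ 9 (mod 23), and 9^15 mod 23 = 6.
h = q_inv·(m₁ − m₂) mod p = 30·(17 − 6) mod 53 = 12.
m = m₂ + h·q = 6 + 12·23 = 282.

282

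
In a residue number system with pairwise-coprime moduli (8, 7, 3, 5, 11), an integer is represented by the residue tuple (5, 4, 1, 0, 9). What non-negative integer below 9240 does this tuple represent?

The moduli are pairwise coprime; N = 8·7·3·5·11 = 9240.
N/8 = 1155; 1155 ≡ 3 (mod 8); 3·3 ≡ 1, so inverse 3.
N/7 = 1320; 1320 ≡ 4 (mod 7); 4·2 ≡ 1, so inverse 2.
N/3 = 3080; 3080 ≡ 2 (mod 3); 2·2 ≡ 1, so inverse 2.
N/5 = 1848; 1848 ≡ 3 (mod 5); 3·2 ≡ 1, so inverse 2.
N/11 = 840; 840 ≡ 4 (mod 11); 4·3 ≡ 1, so inverse 3.
x ≡ 5·1155·3 + 4·1320·2 + 1·3080·2 + 0·1848·2 + 9·840·3 = 56725.
56725 mod 9240 = 1285.

1285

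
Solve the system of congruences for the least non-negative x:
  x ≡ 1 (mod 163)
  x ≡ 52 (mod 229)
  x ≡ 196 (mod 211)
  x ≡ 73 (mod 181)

1218945297

The moduli are pairwise coprime; N = 163·229·211·181 = 1425555457.
N/163 = 8745739; 8745739 ≡ 137 (mod 163); 137·94 ≡ 1, so inverse 94.
N/229 = 6225133; 6225133 ≡ 226 (mod 229); 226·76 ≡ 1, so inverse 76.
N/211 = 6756187; 6756187 ≡ 178 (mod 211); 178·179 ≡ 1, so inverse 179.
N/181 = 7875997; 7875997 ≡ 144 (mod 181); 144·44 ≡ 1, so inverse 44.
x ≡ 1·8745739·94 + 52·6225133·76 + 196·6756187·179 + 73·7875997·44 = 287755592154.
287755592154 mod 1425555457 = 1218945297.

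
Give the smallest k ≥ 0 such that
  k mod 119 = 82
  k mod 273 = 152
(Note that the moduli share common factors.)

4247

Combine the congruences pairwise.
gcd(119, 273) = 7 and 7 | (152 − 82), so the pair is consistent; merging gives k ≡ 4247 (mod 4641), where 4641 = lcm(119, 273).
The solution is unique modulo lcm(119, 273) = 4641.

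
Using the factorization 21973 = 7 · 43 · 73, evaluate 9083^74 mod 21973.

Mod 7: 9083 ≡ 4; by Fermat, exponent reduces to 74 mod 6 = 2; 4^2 ≡ 2 (mod 7).
Mod 43: 9083 ≡ 10; by Fermat, exponent reduces to 74 mod 42 = 32; 10^32 ≡ 15 (mod 43).
Mod 73: 9083 ≡ 31; by Fermat, exponent reduces to 74 mod 72 = 2; 31^2 ≡ 12 (mod 73).
Combine by CRT: x ≡ 2 (mod 7), x ≡ 15 (mod 43), x ≡ 12 (mod 73) ⇒ x ≡ 961 (mod 21973).

961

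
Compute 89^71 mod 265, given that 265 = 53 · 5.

44

Mod 53: 89 ≡ 36; by Fermat, exponent reduces to 71 mod 52 = 19; 36^19 ≡ 44 (mod 53).
Mod 5: 89 ≡ 4; by Fermat, exponent reduces to 71 mod 4 = 3; 4^3 ≡ 4 (mod 5).
Combine by CRT: x ≡ 44 (mod 53), x ≡ 4 (mod 5) ⇒ x ≡ 44 (mod 265).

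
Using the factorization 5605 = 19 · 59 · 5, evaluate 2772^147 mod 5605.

353

Mod 19: 2772 ≡ 17; by Fermat, exponent reduces to 147 mod 18 = 3; 17^3 ≡ 11 (mod 19).
Mod 59: 2772 ≡ 58; by Fermat, exponent reduces to 147 mod 58 = 31; 58^31 ≡ 58 (mod 59).
Mod 5: 2772 ≡ 2; by Fermat, exponent reduces to 147 mod 4 = 3; 2^3 ≡ 3 (mod 5).
Combine by CRT: x ≡ 11 (mod 19), x ≡ 58 (mod 59), x ≡ 3 (mod 5) ⇒ x ≡ 353 (mod 5605).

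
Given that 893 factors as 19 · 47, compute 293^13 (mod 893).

160

Mod 19: 293 ≡ 8; 8^13 ≡ 8 (mod 19).
Mod 47: 293 ≡ 11; 11^13 ≡ 19 (mod 47).
Combine by CRT: x ≡ 8 (mod 19), x ≡ 19 (mod 47) ⇒ x ≡ 160 (mod 893).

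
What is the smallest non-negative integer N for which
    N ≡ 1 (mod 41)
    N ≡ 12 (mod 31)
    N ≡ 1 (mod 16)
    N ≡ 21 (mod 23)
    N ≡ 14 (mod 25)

343089

From N ≡ 1 (mod 41) write N = 1 + 41t. Substituting into N ≡ 12 (mod 31) gives 41t ≡ 11 (mod 31), and since 10⁻¹ ≡ 28 (mod 31), t ≡ 29. Hence N ≡ 1 + 41·29 = 1190 (mod 1271).
From N ≡ 1190 (mod 1271) write N = 1190 + 1271t. Substituting into N ≡ 1 (mod 16) gives 1271t ≡ 11 (mod 16), and since 7⁻¹ ≡ 7 (mod 16), t ≡ 13. Hence N ≡ 1190 + 1271·13 = 17713 (mod 20336).
From N ≡ 17713 (mod 20336) write N = 17713 + 20336t. Substituting into N ≡ 21 (mod 23) gives 20336t ≡ 18 (mod 23), and since 4⁻¹ ≡ 6 (mod 23), t ≡ 16. Hence N ≡ 17713 + 20336·16 = 343089 (mod 467728).
From N ≡ 343089 (mod 467728) write N = 343089 + 467728t. Substituting into N ≡ 14 (mod 25) gives 467728t ≡ 0 (mod 25), and since 3⁻¹ ≡ 17 (mod 25), t ≡ 0. Hence N ≡ 343089 + 467728·0 = 343089 (mod 11693200).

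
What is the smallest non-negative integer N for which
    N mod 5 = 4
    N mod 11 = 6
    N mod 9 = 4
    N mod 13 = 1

5539

The moduli are pairwise coprime; M = 5·11·9·13 = 6435.
M/5 = 1287; 1287 ≡ 2 (mod 5); 2·3 ≡ 1, so inverse 3.
M/11 = 585; 585 ≡ 2 (mod 11); 2·6 ≡ 1, so inverse 6.
M/9 = 715; 715 ≡ 4 (mod 9); 4·7 ≡ 1, so inverse 7.
M/13 = 495; 495 ≡ 1 (mod 13), inverse 1.
N ≡ 4·1287·3 + 6·585·6 + 4·715·7 + 1·495·1 = 57019.
57019 mod 6435 = 5539.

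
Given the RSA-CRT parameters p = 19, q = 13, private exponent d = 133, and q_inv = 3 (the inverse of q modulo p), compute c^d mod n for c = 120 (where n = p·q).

237

d_p = d mod (p−1) = 133 mod 18 = 7; d_q = d mod (q−1) = 1.
m₁ = c^(d_p) mod p: c ≡ 6 (mod 19), and 6^7 mod 19 = 9.
m₂ = c^(d_q) mod q: c ≡ 3 (mod 13), and 3^1 mod 13 = 3.
h = q_inv·(m₁ − m₂) mod p = 3·(9 − 3) mod 19 = 18.
m = m₂ + h·q = 3 + 18·13 = 237.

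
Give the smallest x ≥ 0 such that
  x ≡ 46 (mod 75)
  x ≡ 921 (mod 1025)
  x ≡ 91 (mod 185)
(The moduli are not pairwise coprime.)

gcd(75, 1025) = 25 and 25 | (921 − 46), so the pair is consistent; merging gives x ≡ 2971 (mod 3075), where 3075 = lcm(75, 1025).
gcd(3075, 185) = 5 and 5 | (91 − 2971), so the pair is consistent; merging gives x ≡ 64471 (mod 113775), where 113775 = lcm(3075, 185).
The solution is unique modulo lcm(75, 1025, 185) = 113775.

64471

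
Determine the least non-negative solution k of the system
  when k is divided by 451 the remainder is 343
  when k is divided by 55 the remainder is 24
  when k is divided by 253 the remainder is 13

gcd(451, 55) = 11 and 11 | (24 − 343), so the pair is consistent; merging gives k ≡ 794 (mod 2255), where 2255 = lcm(451, 55).
gcd(2255, 253) = 11 and 11 | (13 − 794), so the pair is consistent; merging gives k ≡ 3049 (mod 51865), where 51865 = lcm(2255, 253).
The solution is unique modulo lcm(451, 55, 253) = 51865.

3049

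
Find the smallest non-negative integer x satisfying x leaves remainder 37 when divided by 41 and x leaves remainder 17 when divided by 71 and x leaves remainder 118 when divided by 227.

453210

From x ≡ 37 (mod 41) write x = 37 + 41t. Substituting into x ≡ 17 (mod 71) gives 41t ≡ 51 (mod 71), and since 41⁻¹ ≡ 26 (mod 71), t ≡ 48. Hence x ≡ 37 + 41·48 = 2005 (mod 2911).
From x ≡ 2005 (mod 2911) write x = 2005 + 2911t. Substituting into x ≡ 118 (mod 227) gives 2911t ≡ 156 (mod 227), and since 187⁻¹ ≡ 17 (mod 227), t ≡ 155. Hence x ≡ 2005 + 2911·155 = 453210 (mod 660797).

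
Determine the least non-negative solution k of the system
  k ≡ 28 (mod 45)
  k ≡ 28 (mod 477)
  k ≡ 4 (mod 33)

2413

Combine the congruences pairwise.
gcd(45, 477) = 9 and 9 | (28 − 28), so the pair is consistent; merging gives k ≡ 28 (mod 2385), where 2385 = lcm(45, 477).
gcd(2385, 33) = 3 and 3 | (4 − 28), so the pair is consistent; merging gives k ≡ 2413 (mod 26235), where 26235 = lcm(2385, 33).
The solution is unique modulo lcm(45, 477, 33) = 26235.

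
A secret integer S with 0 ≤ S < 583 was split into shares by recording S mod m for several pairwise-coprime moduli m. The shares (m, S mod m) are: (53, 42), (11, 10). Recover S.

307

From S ≡ 42 (mod 53) write S = 42 + 53t. Substituting into S ≡ 10 (mod 11) gives 53t ≡ 1 (mod 11), and since 9⁻¹ ≡ 5 (mod 11), t ≡ 5. Hence S ≡ 42 + 53·5 = 307 (mod 583).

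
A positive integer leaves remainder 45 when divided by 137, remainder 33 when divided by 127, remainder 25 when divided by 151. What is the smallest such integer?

The moduli are pairwise coprime; M = 137·127·151 = 2627249.
M/137 = 19177; 19177 ≡ 134 (mod 137); 134·91 ≡ 1, so inverse 91.
M/127 = 20687; 20687 ≡ 113 (mod 127); 113·9 ≡ 1, so inverse 9.
M/151 = 17399; 17399 ≡ 34 (mod 151); 34·40 ≡ 1, so inverse 40.
n ≡ 45·19177·91 + 33·20687·9 + 25·17399·40 = 102072854.
102072854 mod 2627249 = 2237392.

2237392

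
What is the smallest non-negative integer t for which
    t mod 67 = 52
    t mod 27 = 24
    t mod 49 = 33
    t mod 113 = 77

The moduli are pairwise coprime; N = 67·27·49·113 = 10016433.
N/67 = 149499; 149499 ≡ 22 (mod 67); 22·64 ≡ 1, so inverse 64.
N/27 = 370979; 370979 ≡ 26 (mod 27); 26·26 ≡ 1, so inverse 26.
N/49 = 204417; 204417 ≡ 38 (mod 49); 38·40 ≡ 1, so inverse 40.
N/113 = 88641; 88641 ≡ 49 (mod 113); 49·30 ≡ 1, so inverse 30.
t ≡ 52·149499·64 + 24·370979·26 + 33·204417·40 + 77·88641·30 = 1203614718.
1203614718 mod 10016433 = 1642758.

1642758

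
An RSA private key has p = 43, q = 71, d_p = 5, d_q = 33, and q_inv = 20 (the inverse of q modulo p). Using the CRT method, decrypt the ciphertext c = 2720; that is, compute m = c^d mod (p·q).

1005

m₁ = c^(d_p) mod p: c ≡ 11 (mod 43), and 11^5 mod 43 = 16.
m₂ = c^(d_q) mod q: c ≡ 22 (mod 71), and 22^33 mod 71 = 11.
h = q_inv·(m₁ − m₂) mod p = 20·(16 − 11) mod 43 = 14.
m = m₂ + h·q = 11 + 14·71 = 1005.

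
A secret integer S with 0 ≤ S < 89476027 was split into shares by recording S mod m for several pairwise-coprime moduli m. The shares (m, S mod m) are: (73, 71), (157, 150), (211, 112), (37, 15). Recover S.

16588299

Combine the congruences pairwise.
From S ≡ 71 (mod 73) write S = 71 + 73t. Substituting into S ≡ 150 (mod 157) gives 73t ≡ 79 (mod 157), and since 73⁻¹ ≡ 114 (mod 157), t ≡ 57. Hence S ≡ 71 + 73·57 = 4232 (mod 11461).
From S ≡ 4232 (mod 11461) write S = 4232 + 11461t. Substituting into S ≡ 112 (mod 211) gives 11461t ≡ 100 (mod 211), and since 67⁻¹ ≡ 63 (mod 211), t ≡ 181. Hence S ≡ 4232 + 11461·181 = 2078673 (mod 2418271).
From S ≡ 2078673 (mod 2418271) write S = 2078673 + 2418271t. Substituting into S ≡ 15 (mod 37) gives 2418271t ≡ 2 (mod 37), and since 25⁻¹ ≡ 3 (mod 37), t ≡ 6. Hence S ≡ 2078673 + 2418271·6 = 16588299 (mod 89476027).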